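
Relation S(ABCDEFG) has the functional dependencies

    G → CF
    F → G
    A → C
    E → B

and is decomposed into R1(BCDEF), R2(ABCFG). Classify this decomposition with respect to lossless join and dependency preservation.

lossy but dependency-preserving

Lossless test: (BCF)⁺ = {BCFG}, which is a superkey of neither fragment — lossy.
Dependency preservation: every FD's attributes lie within a single fragment, so each can be enforced locally — preserved.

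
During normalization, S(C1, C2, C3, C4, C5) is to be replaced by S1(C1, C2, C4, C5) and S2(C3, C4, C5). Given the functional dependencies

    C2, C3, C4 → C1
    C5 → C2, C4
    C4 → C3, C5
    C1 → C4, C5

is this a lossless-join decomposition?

Common attributes: S1 ∩ S2 = {C4, C5}.
Closure of {C4, C5}: C5 → C2, C4 applies, adding C2; C4 → C3, C5 applies, adding C3; C2, C3, C4 → C1 applies, adding C1. So (C4, C5)⁺ = {C1, C2, C3, C4, C5}.
This closure contains every attribute of S1, so S1 ∩ S2 → S1. The join is lossless.

Yes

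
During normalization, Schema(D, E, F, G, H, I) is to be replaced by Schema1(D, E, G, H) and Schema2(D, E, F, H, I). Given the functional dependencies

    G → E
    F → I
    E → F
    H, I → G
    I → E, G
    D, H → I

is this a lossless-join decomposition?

Yes

Common attributes: Schema1 ∩ Schema2 = {D, E, H}.
Closure of {D, E, H}: E → F applies, adding F; D, H → I applies, adding I; H, I → G applies, adding G. So (D, E, H)⁺ = {D, E, F, G, H, I}.
This closure contains every attribute of Schema1, so Schema1 ∩ Schema2 → Schema1. The join is lossless.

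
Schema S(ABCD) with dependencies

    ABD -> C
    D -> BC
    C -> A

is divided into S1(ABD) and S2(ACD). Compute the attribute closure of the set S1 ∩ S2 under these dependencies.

ABCD

S1 ∩ S2 = {AD}.
D → BC applies, adding BC
Closure: {ABCD}.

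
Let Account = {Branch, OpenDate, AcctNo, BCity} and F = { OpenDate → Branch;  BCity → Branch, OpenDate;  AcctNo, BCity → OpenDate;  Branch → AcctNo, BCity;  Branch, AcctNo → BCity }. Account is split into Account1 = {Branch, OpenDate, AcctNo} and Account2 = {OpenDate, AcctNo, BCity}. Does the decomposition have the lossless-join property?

Yes

Common attributes: Account1 ∩ Account2 = {OpenDate, AcctNo}.
Closure of {OpenDate, AcctNo}: OpenDate → Branch applies, adding Branch; Branch → AcctNo, BCity applies, adding BCity. So (OpenDate, AcctNo)⁺ = {Branch, OpenDate, AcctNo, BCity}.
This closure contains every attribute of Account1, so Account1 ∩ Account2 → Account1. The join is lossless.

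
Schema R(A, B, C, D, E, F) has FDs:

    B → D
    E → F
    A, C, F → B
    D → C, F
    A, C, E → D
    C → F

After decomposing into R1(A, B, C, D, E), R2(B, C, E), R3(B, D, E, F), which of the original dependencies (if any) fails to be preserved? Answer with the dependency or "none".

Check C → F: no single fragment contains all of {C, F}, and the restricted closure of {C} across the fragments never reaches {F}.
B → D is preserved.
E → F is preserved.
A, C, F → B is preserved.
D → C, F is preserved.
A, C, E → D is preserved.

C → F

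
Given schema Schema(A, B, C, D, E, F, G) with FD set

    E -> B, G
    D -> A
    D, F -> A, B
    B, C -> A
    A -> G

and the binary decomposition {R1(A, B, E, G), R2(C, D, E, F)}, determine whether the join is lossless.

Common attributes: R1 ∩ R2 = {E}.
Closure of {E}: E → B, G applies, adding B, G. So (E)⁺ = {B, E, G}.
The closure contains neither all of R1 = {A, B, E, G} nor all of R2 = {C, D, E, F}, so the common attributes are not a superkey of either fragment. The join is lossy.

No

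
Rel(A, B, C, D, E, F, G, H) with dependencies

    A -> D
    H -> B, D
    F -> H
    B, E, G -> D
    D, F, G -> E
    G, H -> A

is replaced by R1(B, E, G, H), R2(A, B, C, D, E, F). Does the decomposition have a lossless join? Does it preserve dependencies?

Lossless test: (B, E)⁺ = {B, E}, which is a superkey of neither fragment — lossy.
Dependency preservation: the restricted closure of {H} across the fragments never reaches {B, D}, so H → B, D cannot be enforced without a join — not preserved.

lossy and not dependency-preserving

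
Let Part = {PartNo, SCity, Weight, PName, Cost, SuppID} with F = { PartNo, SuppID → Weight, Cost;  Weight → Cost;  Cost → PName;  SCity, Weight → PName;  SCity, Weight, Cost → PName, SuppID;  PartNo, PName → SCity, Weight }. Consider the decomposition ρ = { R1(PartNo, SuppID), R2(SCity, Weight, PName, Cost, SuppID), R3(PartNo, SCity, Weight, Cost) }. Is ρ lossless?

Chase test. Columns are PartNo, SCity, Weight, PName, Cost, SuppID; row i has aⱼ where attribute j ∈ Ri, else bᵢⱼ.
Initial tableau (one row per fragment):
  row 1: a1 b12 b13 b14 b15 a6
  row 2: b21 a2 a3 a4 a5 a6
  row 3: a1 a2 a3 b34 a5 b36
Rows 2 and 3 agree on Cost; apply Cost→PName and equate their PName entries.
Rows 2 and 3 agree on SCity, Weight, Cost; apply SCity, Weight, Cost→PName, SuppID and equate their PName, SuppID entries.
Rows 1 and 3 agree on PartNo, SuppID; apply PartNo, SuppID→Weight, Cost and equate their Weight, Cost entries.
Rows 1 and 2 agree on Cost; apply Cost→PName and equate their PName entries.
Rows 1 and 3 agree on PartNo, PName; apply PartNo, PName→SCity, Weight and equate their SCity, Weight entries.
Row 1 is now all distinguished symbols — the join is lossless.

Yes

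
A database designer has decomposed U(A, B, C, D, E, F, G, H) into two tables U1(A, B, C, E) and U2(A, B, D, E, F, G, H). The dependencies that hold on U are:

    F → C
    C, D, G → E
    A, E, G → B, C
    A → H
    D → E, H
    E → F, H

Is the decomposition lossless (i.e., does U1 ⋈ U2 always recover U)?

Yes

Common attributes: U1 ∩ U2 = {A, B, E}.
Closure of {A, B, E}: A → H applies, adding H; E → F, H applies, adding F; F → C applies, adding C. So (A, B, E)⁺ = {A, B, C, E, F, H}.
This closure contains every attribute of U1, so U1 ∩ U2 → U1. The join is lossless.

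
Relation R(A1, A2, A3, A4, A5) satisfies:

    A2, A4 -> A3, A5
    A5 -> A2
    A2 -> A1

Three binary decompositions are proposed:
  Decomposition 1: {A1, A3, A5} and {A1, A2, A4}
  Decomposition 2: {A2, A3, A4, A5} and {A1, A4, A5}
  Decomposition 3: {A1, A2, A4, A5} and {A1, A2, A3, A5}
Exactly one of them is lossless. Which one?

Decomposition 2

Decomposition 1: common = {A1}, closure = {A1} → lossy.
Decomposition 2: common = {A4, A5}, closure = {A1, A2, A3, A4, A5} → lossless.
Decomposition 3: common = {A1, A2, A5}, closure = {A1, A2, A5} → lossy.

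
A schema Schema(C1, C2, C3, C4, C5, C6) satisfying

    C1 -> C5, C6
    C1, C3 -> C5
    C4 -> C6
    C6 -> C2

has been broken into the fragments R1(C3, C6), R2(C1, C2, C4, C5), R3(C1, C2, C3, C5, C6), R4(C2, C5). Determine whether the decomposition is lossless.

No

Chase test. Columns are C1, C2, C3, C4, C5, C6; row i has aⱼ where attribute j ∈ Ri, else bᵢⱼ.
Initial tableau (one row per fragment):
  row 1: b11 b12 a3 b14 b15 a6
  row 2: a1 a2 b23 a4 a5 b26
  row 3: a1 a2 a3 b34 a5 a6
  row 4: b41 a2 b43 b44 a5 b46
Rows 2 and 3 agree on C1; apply C1→C5, C6 and equate their C5, C6 entries.
Rows 1 and 2 agree on C6; apply C6→C2 and equate their C2 entries.
No row becomes fully distinguished — the join is lossy.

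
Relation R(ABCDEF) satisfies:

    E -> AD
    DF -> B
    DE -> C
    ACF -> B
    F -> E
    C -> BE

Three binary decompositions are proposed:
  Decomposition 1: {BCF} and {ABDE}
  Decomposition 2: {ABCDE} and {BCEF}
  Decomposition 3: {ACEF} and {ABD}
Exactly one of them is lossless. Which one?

Decomposition 2

Decomposition 1: common = {B}, closure = {B} → lossy.
Decomposition 2: common = {BCE}, closure = {ABCDE} → lossless.
Decomposition 3: common = {A}, closure = {A} → lossy.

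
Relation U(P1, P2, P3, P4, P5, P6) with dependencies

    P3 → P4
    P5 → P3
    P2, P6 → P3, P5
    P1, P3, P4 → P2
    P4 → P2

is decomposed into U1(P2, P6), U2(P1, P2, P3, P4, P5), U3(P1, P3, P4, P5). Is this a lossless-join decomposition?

No

Chase test. Columns are P1, P2, P3, P4, P5, P6; row i has aⱼ where attribute j ∈ Ui, else bᵢⱼ.
Initial tableau (one row per fragment):
  row 1: b11 a2 b13 b14 b15 a6
  row 2: a1 a2 a3 a4 a5 b26
  row 3: a1 b32 a3 a4 a5 b36
Rows 2 and 3 agree on P1, P3, P4; apply P1, P3, P4→P2 and equate their P2 entries.
No row becomes fully distinguished — the join is lossy.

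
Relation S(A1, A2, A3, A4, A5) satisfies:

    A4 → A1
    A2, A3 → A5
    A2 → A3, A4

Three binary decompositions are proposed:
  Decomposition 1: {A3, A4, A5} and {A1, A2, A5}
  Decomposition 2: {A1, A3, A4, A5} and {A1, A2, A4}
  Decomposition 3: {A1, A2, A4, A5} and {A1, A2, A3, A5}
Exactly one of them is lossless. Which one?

Decomposition 3

Decomposition 1: common = {A5}, closure = {A5} → lossy.
Decomposition 2: common = {A1, A4}, closure = {A1, A4} → lossy.
Decomposition 3: common = {A1, A2, A5}, closure = {A1, A2, A3, A4, A5} → lossless.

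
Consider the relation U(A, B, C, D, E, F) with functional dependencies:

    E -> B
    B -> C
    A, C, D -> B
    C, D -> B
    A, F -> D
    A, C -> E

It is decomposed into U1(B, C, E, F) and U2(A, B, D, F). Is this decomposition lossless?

Common attributes: U1 ∩ U2 = {B, F}.
Closure of {B, F}: B → C applies, adding C. So (B, F)⁺ = {B, C, F}.
The closure contains neither all of U1 = {B, C, E, F} nor all of U2 = {A, B, D, F}, so the common attributes are not a superkey of either fragment. The join is lossy.

No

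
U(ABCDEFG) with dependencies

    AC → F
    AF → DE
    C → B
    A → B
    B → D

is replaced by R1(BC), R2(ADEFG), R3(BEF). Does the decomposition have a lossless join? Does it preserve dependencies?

Lossless test (chase): Rows 1 and 3 agree on B; apply B→D and equate their D entries. No row becomes fully distinguished — the join is lossy.
Dependency preservation: the restricted closure of {AC} across the fragments never reaches {F}, so AC → F cannot be enforced without a join — not preserved.

lossy and not dependency-preserving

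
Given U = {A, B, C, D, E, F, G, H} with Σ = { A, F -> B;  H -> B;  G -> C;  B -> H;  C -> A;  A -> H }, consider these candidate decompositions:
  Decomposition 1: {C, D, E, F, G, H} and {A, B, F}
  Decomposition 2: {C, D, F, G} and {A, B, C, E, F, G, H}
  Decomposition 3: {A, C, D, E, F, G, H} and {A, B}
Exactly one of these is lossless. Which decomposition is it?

Decomposition 3

Decomposition 1: common = {F}, closure = {F} → lossy.
Decomposition 2: common = {C, F, G}, closure = {A, B, C, F, G, H} → lossy.
Decomposition 3: common = {A}, closure = {A, B, H} → lossless.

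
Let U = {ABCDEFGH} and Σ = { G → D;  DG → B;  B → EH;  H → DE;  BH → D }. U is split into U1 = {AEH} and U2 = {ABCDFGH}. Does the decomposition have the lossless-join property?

Yes

Common attributes: U1 ∩ U2 = {AH}.
Closure of {AH}: H → DE applies, adding DE. So (AH)⁺ = {ADEH}.
This closure contains every attribute of U1, so U1 ∩ U2 → U1. The join is lossless.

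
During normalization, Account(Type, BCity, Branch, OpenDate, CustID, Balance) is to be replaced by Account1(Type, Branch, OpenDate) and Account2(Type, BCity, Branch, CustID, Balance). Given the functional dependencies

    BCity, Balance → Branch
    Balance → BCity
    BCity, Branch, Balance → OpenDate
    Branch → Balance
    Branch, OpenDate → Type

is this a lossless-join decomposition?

Yes

Common attributes: Account1 ∩ Account2 = {Type, Branch}.
Closure of {Type, Branch}: Branch → Balance applies, adding Balance; Balance → BCity applies, adding BCity; BCity, Branch, Balance → OpenDate applies, adding OpenDate. So (Type, Branch)⁺ = {Type, BCity, Branch, OpenDate, Balance}.
This closure contains every attribute of Account1, so Account1 ∩ Account2 → Account1. The join is lossless.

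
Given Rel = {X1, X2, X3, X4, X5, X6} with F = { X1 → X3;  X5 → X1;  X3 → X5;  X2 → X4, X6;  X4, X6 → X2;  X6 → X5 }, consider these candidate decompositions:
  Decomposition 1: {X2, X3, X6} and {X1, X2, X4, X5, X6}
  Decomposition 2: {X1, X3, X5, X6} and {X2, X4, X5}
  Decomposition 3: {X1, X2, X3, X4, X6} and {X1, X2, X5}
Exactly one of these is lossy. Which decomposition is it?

Decomposition 2

Decomposition 1: common = {X2, X6}, closure = {X1, X2, X3, X4, X5, X6} → lossless.
Decomposition 2: common = {X5}, closure = {X1, X3, X5} → lossy.
Decomposition 3: common = {X1, X2}, closure = {X1, X2, X3, X4, X5, X6} → lossless.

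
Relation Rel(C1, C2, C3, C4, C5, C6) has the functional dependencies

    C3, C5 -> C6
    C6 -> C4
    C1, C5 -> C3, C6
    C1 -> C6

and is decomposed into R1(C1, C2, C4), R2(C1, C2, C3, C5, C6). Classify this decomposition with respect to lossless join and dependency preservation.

Lossless test: (C1, C2)⁺ = {C1, C2, C4, C6}, which contains all of one fragment — lossless.
Dependency preservation: the restricted closure of {C6} across the fragments never reaches {C4}, so C6 → C4 cannot be enforced without a join — not preserved.

lossless but not dependency-preserving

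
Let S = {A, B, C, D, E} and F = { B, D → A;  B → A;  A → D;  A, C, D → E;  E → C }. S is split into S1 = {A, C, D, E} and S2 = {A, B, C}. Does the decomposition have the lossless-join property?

Yes

Common attributes: S1 ∩ S2 = {A, C}.
Closure of {A, C}: A → D applies, adding D; A, C, D → E applies, adding E. So (A, C)⁺ = {A, C, D, E}.
This closure contains every attribute of S1, so S1 ∩ S2 → S1. The join is lossless.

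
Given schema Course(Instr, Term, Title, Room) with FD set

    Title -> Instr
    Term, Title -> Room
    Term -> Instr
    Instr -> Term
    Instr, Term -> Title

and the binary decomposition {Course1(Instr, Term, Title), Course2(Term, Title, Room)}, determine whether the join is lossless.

Yes

Common attributes: Course1 ∩ Course2 = {Term, Title}.
Closure of {Term, Title}: Title → Instr applies, adding Instr; Term, Title → Room applies, adding Room. So (Term, Title)⁺ = {Instr, Term, Title, Room}.
This closure contains every attribute of Course1, so Course1 ∩ Course2 → Course1. The join is lossless.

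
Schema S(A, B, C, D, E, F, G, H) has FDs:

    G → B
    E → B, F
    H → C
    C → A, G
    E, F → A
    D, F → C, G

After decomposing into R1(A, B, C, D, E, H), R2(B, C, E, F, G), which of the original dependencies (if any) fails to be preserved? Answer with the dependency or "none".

Check D, F → C, G: no single fragment contains all of {C, D, F, G}, and the restricted closure of {D, F} across the fragments never reaches {C, G}.
G → B is preserved.
E → B, F is preserved.
H → C is preserved.
C → A, G is preserved.
E, F → A is preserved.

D, F → C, G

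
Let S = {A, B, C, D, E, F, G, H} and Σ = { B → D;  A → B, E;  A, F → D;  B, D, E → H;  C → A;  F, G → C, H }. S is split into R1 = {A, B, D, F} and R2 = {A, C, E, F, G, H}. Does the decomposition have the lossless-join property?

Common attributes: R1 ∩ R2 = {A, F}.
Closure of {A, F}: A → B, E applies, adding B, E; A, F → D applies, adding D; B, D, E → H applies, adding H. So (A, F)⁺ = {A, B, D, E, F, H}.
This closure contains every attribute of R1, so R1 ∩ R2 → R1. The join is lossless.

Yes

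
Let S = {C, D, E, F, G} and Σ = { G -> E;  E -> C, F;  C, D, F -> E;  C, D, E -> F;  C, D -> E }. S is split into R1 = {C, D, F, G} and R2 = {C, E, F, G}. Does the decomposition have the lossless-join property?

Common attributes: R1 ∩ R2 = {C, F, G}.
Closure of {C, F, G}: G → E applies, adding E. So (C, F, G)⁺ = {C, E, F, G}.
This closure contains every attribute of R2, so R1 ∩ R2 → R2. The join is lossless.

Yes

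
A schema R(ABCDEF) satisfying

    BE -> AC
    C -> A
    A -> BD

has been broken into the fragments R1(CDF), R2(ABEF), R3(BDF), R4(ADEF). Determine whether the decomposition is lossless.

Chase test. Columns are ABCDEF; row i has aⱼ where attribute j ∈ Ri, else bᵢⱼ.
Initial tableau (one row per fragment):
  row 1: b11 b12 a3 a4 b15 a6
  row 2: a1 a2 b23 b24 a5 a6
  row 3: b31 a2 b33 a4 b35 a6
  row 4: a1 b42 b43 a4 a5 a6
Rows 2 and 4 agree on A; apply A→BD and equate their BD entries.
Rows 2 and 4 agree on BE; apply BE→AC and equate their AC entries.
No row becomes fully distinguished — the join is lossy.

No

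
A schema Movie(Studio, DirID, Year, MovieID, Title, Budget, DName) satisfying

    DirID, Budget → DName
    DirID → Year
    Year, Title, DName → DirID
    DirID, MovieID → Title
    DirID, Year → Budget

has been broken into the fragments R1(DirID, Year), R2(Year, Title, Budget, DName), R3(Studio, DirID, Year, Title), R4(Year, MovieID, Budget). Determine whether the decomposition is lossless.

Chase test. Columns are Studio, DirID, Year, MovieID, Title, Budget, DName; row i has aⱼ where attribute j ∈ Ri, else bᵢⱼ.
Initial tableau (one row per fragment):
  row 1: b11 a2 a3 b14 b15 b16 b17
  row 2: b21 b22 a3 b24 a5 a6 a7
  row 3: a1 a2 a3 b34 a5 b36 b37
  row 4: b41 b42 a3 a4 b45 a6 b47
Rows 1 and 3 agree on DirID, Year; apply DirID, Year→Budget and equate their Budget entries.
Rows 1 and 3 agree on DirID, Budget; apply DirID, Budget→DName and equate their DName entries.
No row becomes fully distinguished — the join is lossy.

No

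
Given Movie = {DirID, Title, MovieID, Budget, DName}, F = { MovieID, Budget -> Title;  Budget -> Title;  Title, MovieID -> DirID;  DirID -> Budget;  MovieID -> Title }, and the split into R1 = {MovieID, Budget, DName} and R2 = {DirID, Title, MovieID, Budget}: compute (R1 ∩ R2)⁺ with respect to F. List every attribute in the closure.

R1 ∩ R2 = {MovieID, Budget}.
MovieID, Budget → Title applies, adding Title
Title, MovieID → DirID applies, adding DirID
Closure: {DirID, Title, MovieID, Budget}.

DirID, Title, MovieID, Budget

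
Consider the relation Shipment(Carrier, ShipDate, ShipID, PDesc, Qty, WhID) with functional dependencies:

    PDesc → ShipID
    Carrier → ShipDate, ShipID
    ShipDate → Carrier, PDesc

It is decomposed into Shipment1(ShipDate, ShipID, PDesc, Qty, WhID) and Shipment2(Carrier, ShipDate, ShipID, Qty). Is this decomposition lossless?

Common attributes: Shipment1 ∩ Shipment2 = {ShipDate, ShipID, Qty}.
Closure of {ShipDate, ShipID, Qty}: ShipDate → Carrier, PDesc applies, adding Carrier, PDesc. So (ShipDate, ShipID, Qty)⁺ = {Carrier, ShipDate, ShipID, PDesc, Qty}.
This closure contains every attribute of Shipment2, so Shipment1 ∩ Shipment2 → Shipment2. The join is lossless.

Yes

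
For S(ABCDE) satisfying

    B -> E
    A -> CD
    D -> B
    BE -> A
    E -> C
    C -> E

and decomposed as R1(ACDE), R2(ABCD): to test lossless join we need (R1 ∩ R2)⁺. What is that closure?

ABCDE

R1 ∩ R2 = {ACD}.
D → B applies, adding B
C → E applies, adding E
Closure: {ABCDE}.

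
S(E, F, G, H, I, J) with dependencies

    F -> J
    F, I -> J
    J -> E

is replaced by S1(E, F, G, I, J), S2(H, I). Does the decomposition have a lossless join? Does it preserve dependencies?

Lossless test: (I)⁺ = {I}, which is a superkey of neither fragment — lossy.
Dependency preservation: every FD's attributes lie within a single fragment, so each can be enforced locally — preserved.

lossy but dependency-preserving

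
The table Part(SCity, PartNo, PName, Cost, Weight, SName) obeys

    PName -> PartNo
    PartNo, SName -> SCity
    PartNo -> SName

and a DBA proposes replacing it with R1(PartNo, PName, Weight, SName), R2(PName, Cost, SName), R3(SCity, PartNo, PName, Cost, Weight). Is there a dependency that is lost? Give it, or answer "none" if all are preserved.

PName → PartNo lies within R1.
PartNo, SName → SCity: restricted closure across fragments reaches SCity.
PartNo → SName lies within R1.
Every dependency is enforceable on the fragments, so the decomposition is dependency-preserving.

none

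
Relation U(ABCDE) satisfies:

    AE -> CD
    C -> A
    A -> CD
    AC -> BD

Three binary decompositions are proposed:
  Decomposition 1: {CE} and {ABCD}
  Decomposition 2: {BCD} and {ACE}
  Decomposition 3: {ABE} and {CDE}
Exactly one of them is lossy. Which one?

Decomposition 1: common = {C}, closure = {ABCD} → lossless.
Decomposition 2: common = {C}, closure = {ABCD} → lossless.
Decomposition 3: common = {E}, closure = {E} → lossy.

Decomposition 3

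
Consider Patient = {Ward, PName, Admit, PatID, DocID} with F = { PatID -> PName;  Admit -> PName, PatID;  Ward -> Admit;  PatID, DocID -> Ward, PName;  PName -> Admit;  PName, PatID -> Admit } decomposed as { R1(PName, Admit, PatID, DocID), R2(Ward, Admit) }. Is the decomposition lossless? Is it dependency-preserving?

Lossless test: (Admit)⁺ = {PName, Admit, PatID}, which is a superkey of neither fragment — lossy.
Dependency preservation: the restricted closure of {PatID, DocID} across the fragments never reaches {Ward, PName}, so PatID, DocID → Ward, PName cannot be enforced without a join — not preserved.

lossy and not dependency-preserving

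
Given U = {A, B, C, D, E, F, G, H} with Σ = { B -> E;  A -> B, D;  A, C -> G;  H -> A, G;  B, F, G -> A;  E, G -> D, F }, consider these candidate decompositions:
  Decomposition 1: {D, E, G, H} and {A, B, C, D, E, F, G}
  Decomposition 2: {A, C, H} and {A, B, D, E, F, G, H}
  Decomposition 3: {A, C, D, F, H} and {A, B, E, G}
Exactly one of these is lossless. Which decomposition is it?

Decomposition 1: common = {D, E, G}, closure = {D, E, F, G} → lossy.
Decomposition 2: common = {A, H}, closure = {A, B, D, E, F, G, H} → lossless.
Decomposition 3: common = {A}, closure = {A, B, D, E} → lossy.

Decomposition 2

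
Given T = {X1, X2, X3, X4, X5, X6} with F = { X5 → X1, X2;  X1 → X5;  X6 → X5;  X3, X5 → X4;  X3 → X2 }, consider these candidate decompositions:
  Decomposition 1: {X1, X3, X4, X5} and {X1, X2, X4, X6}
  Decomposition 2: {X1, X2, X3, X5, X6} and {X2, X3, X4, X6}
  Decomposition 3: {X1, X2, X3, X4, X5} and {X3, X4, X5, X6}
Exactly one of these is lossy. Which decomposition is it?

Decomposition 1: common = {X1, X4}, closure = {X1, X2, X4, X5} → lossy.
Decomposition 2: common = {X2, X3, X6}, closure = {X1, X2, X3, X4, X5, X6} → lossless.
Decomposition 3: common = {X3, X4, X5}, closure = {X1, X2, X3, X4, X5} → lossless.

Decomposition 1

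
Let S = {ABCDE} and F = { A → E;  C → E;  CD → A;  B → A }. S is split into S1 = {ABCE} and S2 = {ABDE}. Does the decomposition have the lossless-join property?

No

Common attributes: S1 ∩ S2 = {ABE}.
No dependency enlarges {ABE}, so (ABE)⁺ = {ABE}.
The closure contains neither all of S1 = {ABCE} nor all of S2 = {ABDE}, so the common attributes are not a superkey of either fragment. The join is lossy.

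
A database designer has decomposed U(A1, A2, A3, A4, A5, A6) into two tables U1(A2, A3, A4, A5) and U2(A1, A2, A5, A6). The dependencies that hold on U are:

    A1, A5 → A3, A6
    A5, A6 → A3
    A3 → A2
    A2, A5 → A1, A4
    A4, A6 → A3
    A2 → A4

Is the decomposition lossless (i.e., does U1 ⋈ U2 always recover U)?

Yes

Common attributes: U1 ∩ U2 = {A2, A5}.
Closure of {A2, A5}: A2, A5 → A1, A4 applies, adding A1, A4; A1, A5 → A3, A6 applies, adding A3, A6. So (A2, A5)⁺ = {A1, A2, A3, A4, A5, A6}.
This closure contains every attribute of U1, so U1 ∩ U2 → U1. The join is lossless.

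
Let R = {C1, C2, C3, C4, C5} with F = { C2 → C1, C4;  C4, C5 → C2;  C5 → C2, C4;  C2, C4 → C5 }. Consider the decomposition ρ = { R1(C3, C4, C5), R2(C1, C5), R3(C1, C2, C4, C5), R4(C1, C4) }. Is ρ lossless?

Yes

Chase test. Columns are C1, C2, C3, C4, C5; row i has aⱼ where attribute j ∈ Ri, else bᵢⱼ.
Initial tableau (one row per fragment):
  row 1: b11 b12 a3 a4 a5
  row 2: a1 b22 b23 b24 a5
  row 3: a1 a2 b33 a4 a5
  row 4: a1 b42 b43 a4 b45
Rows 1 and 3 agree on C4, C5; apply C4, C5→C2 and equate their C2 entries.
Rows 1 and 2 agree on C5; apply C5→C2, C4 and equate their C2, C4 entries.
Rows 1 and 2 agree on C2; apply C2→C1, C4 and equate their C1, C4 entries.
Row 1 is now all distinguished symbols — the join is lossless.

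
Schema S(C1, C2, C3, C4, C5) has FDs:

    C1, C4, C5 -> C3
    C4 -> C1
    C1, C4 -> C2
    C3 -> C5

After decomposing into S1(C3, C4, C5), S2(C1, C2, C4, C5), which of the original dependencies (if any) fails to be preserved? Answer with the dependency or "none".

none

C1, C4, C5 → C3: restricted closure across fragments reaches C3.
C4 → C1 lies within S2.
C1, C4 → C2 lies within S2.
C3 → C5 lies within S1.
Every dependency is enforceable on the fragments, so the decomposition is dependency-preserving.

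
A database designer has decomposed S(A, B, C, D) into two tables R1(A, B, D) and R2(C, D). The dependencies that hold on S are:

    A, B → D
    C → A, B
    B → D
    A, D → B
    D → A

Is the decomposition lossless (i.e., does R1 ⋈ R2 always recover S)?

Common attributes: R1 ∩ R2 = {D}.
Closure of {D}: D → A applies, adding A; A, D → B applies, adding B. So (D)⁺ = {A, B, D}.
This closure contains every attribute of R1, so R1 ∩ R2 → R1. The join is lossless.

Yes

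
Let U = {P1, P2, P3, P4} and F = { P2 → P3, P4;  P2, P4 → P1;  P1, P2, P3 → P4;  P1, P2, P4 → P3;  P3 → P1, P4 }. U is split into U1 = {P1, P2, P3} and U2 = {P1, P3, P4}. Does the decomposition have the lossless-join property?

Common attributes: U1 ∩ U2 = {P1, P3}.
Closure of {P1, P3}: P3 → P1, P4 applies, adding P4. So (P1, P3)⁺ = {P1, P3, P4}.
This closure contains every attribute of U2, so U1 ∩ U2 → U2. The join is lossless.

Yes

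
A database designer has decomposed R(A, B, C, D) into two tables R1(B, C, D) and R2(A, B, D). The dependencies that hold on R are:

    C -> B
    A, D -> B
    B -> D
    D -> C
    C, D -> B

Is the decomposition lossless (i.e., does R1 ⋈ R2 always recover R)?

Yes

Common attributes: R1 ∩ R2 = {B, D}.
Closure of {B, D}: D → C applies, adding C. So (B, D)⁺ = {B, C, D}.
This closure contains every attribute of R1, so R1 ∩ R2 → R1. The join is lossless.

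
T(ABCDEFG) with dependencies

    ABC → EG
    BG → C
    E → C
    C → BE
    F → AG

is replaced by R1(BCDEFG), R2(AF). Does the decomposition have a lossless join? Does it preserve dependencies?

Lossless test: (F)⁺ = {AFG}, which contains all of one fragment — lossless.
Dependency preservation: the restricted closure of {ABC} across the fragments never reaches {EG}, so ABC → EG cannot be enforced without a join — not preserved.

lossless but not dependency-preserving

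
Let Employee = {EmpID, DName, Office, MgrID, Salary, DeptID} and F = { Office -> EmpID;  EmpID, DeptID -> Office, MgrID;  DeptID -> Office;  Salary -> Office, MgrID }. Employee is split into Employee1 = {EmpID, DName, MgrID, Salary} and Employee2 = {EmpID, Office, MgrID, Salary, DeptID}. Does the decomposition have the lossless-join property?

Common attributes: Employee1 ∩ Employee2 = {EmpID, MgrID, Salary}.
Closure of {EmpID, MgrID, Salary}: Salary → Office, MgrID applies, adding Office. So (EmpID, MgrID, Salary)⁺ = {EmpID, Office, MgrID, Salary}.
The closure contains neither all of Employee1 = {EmpID, DName, MgrID, Salary} nor all of Employee2 = {EmpID, Office, MgrID, Salary, DeptID}, so the common attributes are not a superkey of either fragment. The join is lossy.

No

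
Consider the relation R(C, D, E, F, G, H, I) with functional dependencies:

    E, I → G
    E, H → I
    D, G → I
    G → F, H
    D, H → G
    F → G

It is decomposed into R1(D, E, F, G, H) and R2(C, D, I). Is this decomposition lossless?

Common attributes: R1 ∩ R2 = {D}.
No dependency enlarges {D}, so (D)⁺ = {D}.
The closure contains neither all of R1 = {D, E, F, G, H} nor all of R2 = {C, D, I}, so the common attributes are not a superkey of either fragment. The join is lossy.

No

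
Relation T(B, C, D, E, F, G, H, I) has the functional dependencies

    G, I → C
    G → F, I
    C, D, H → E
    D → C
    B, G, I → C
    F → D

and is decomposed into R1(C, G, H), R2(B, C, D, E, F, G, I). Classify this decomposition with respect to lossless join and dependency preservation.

lossy and not dependency-preserving

Lossless test: (C, G)⁺ = {C, D, F, G, I}, which is a superkey of neither fragment — lossy.
Dependency preservation: the restricted closure of {C, D, H} across the fragments never reaches {E}, so C, D, H → E cannot be enforced without a join — not preserved.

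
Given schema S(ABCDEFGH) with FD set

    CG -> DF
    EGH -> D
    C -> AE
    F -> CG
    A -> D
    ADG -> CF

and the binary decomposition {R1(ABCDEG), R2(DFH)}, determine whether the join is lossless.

Common attributes: R1 ∩ R2 = {D}.
No dependency enlarges {D}, so (D)⁺ = {D}.
The closure contains neither all of R1 = {ABCDEG} nor all of R2 = {DFH}, so the common attributes are not a superkey of either fragment. The join is lossy.

No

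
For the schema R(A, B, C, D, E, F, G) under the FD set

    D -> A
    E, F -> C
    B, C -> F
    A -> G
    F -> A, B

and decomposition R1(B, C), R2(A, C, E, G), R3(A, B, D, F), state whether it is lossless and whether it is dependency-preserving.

Lossless test (chase): Rows 2 and 3 agree on A; apply A→G and equate their G entries. No row becomes fully distinguished — the join is lossy.
Dependency preservation: the restricted closure of {E, F} across the fragments never reaches {C}, so E, F → C cannot be enforced without a join — not preserved.

lossy and not dependency-preserving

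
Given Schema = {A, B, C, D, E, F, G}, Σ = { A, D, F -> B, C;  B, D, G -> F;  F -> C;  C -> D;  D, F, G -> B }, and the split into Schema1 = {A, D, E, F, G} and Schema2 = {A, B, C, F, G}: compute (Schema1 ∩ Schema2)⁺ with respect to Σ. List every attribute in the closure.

A, B, C, D, F, G

Schema1 ∩ Schema2 = {A, F, G}.
F → C applies, adding C
C → D applies, adding D
D, F, G → B applies, adding B
Closure: {A, B, C, D, F, G}.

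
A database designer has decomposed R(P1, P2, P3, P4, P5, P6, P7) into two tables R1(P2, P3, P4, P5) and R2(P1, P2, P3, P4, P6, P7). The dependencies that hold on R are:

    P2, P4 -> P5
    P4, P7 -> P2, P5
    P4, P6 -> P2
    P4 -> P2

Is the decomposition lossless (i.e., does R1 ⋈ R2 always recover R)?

Common attributes: R1 ∩ R2 = {P2, P3, P4}.
Closure of {P2, P3, P4}: P2, P4 → P5 applies, adding P5. So (P2, P3, P4)⁺ = {P2, P3, P4, P5}.
This closure contains every attribute of R1, so R1 ∩ R2 → R1. The join is lossless.

Yes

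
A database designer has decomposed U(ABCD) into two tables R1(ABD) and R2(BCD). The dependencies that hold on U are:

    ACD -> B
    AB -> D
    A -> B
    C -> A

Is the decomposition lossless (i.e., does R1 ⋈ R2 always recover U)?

No

Common attributes: R1 ∩ R2 = {BD}.
No dependency enlarges {BD}, so (BD)⁺ = {BD}.
The closure contains neither all of R1 = {ABD} nor all of R2 = {BCD}, so the common attributes are not a superkey of either fragment. The join is lossy.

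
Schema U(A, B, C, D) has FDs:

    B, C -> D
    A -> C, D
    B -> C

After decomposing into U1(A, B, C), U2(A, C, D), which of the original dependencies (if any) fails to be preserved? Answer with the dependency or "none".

B, C -> D

Check B, C → D: no single fragment contains all of {B, C, D}, and the restricted closure of {B, C} across the fragments never reaches {D}.
A → C, D is preserved.
B → C is preserved.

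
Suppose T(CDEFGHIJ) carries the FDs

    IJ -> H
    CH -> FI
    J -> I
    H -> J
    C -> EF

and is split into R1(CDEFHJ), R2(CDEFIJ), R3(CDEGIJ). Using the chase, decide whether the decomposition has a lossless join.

Yes

Chase test. Columns are CDEFGHIJ; row i has aⱼ where attribute j ∈ Ri, else bᵢⱼ.
Initial tableau (one row per fragment):
  row 1: a1 a2 a3 a4 b15 a6 b17 a8
  row 2: a1 a2 a3 a4 b25 b26 a7 a8
  row 3: a1 a2 a3 b34 a5 b36 a7 a8
Rows 2 and 3 agree on IJ; apply IJ→H and equate their H entries.
Rows 2 and 3 agree on CH; apply CH→FI and equate their FI entries.
Rows 1 and 2 agree on J; apply J→I and equate their I entries.
Rows 1 and 2 agree on IJ; apply IJ→H and equate their H entries.
Row 3 is now all distinguished symbols — the join is lossless.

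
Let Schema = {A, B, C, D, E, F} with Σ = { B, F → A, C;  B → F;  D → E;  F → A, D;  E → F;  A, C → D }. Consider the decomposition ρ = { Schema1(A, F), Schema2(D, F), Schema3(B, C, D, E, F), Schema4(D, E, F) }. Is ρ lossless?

Chase test. Columns are A, B, C, D, E, F; row i has aⱼ where attribute j ∈ Schemai, else bᵢⱼ.
Initial tableau (one row per fragment):
  row 1: a1 b12 b13 b14 b15 a6
  row 2: b21 b22 b23 a4 b25 a6
  row 3: b31 a2 a3 a4 a5 a6
  row 4: b41 b42 b43 a4 a5 a6
Rows 2 and 3 agree on D; apply D→E and equate their E entries.
Rows 1 and 2 agree on F; apply F→A, D and equate their A, D entries.
Rows 1 and 3 agree on F; apply F→A, D and equate their A, D entries.
Rows 1 and 4 agree on F; apply F→A, D and equate their A, D entries.
Rows 1 and 2 agree on D; apply D→E and equate their E entries.
Row 3 is now all distinguished symbols — the join is lossless.

Yes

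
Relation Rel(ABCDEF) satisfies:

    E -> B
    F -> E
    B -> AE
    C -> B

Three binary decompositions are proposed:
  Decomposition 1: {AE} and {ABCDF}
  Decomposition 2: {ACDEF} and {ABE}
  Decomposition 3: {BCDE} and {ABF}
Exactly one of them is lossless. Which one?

Decomposition 2

Decomposition 1: common = {A}, closure = {A} → lossy.
Decomposition 2: common = {AE}, closure = {ABE} → lossless.
Decomposition 3: common = {B}, closure = {ABE} → lossy.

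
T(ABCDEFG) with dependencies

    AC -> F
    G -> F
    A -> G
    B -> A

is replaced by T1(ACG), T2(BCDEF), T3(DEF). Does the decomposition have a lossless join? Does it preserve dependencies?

Lossless test (chase): applying each FD to every pair of rows produces no changes in the tableau, so no row becomes fully distinguished — the join is lossy.
Dependency preservation: the restricted closure of {AC} across the fragments never reaches {F}, so AC → F cannot be enforced without a join — not preserved.

lossy and not dependency-preserving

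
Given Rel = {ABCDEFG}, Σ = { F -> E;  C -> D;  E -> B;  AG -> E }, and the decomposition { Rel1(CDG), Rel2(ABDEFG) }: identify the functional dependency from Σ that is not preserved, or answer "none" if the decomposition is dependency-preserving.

none

F → E lies within Rel2.
C → D lies within Rel1.
E → B lies within Rel2.
AG → E lies within Rel2.
Every dependency is enforceable on the fragments, so the decomposition is dependency-preserving.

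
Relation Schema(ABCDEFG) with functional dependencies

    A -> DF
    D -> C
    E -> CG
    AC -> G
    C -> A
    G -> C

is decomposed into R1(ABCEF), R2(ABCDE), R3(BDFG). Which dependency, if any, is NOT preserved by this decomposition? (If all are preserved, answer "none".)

A → DF: restricted closure across fragments reaches DF.
D → C lies within R2.
E → CG: restricted closure across fragments reaches CG.
AC → G: restricted closure across fragments reaches G.
C → A lies within R1.
G → C: restricted closure across fragments reaches C.
Every dependency is enforceable on the fragments, so the decomposition is dependency-preserving.

none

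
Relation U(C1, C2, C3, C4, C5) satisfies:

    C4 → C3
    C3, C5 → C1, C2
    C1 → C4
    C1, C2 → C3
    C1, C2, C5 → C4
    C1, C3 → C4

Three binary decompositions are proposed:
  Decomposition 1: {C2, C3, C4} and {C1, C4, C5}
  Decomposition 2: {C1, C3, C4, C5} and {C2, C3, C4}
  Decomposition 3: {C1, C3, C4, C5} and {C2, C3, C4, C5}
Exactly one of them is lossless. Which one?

Decomposition 3

Decomposition 1: common = {C4}, closure = {C3, C4} → lossy.
Decomposition 2: common = {C3, C4}, closure = {C3, C4} → lossy.
Decomposition 3: common = {C3, C4, C5}, closure = {C1, C2, C3, C4, C5} → lossless.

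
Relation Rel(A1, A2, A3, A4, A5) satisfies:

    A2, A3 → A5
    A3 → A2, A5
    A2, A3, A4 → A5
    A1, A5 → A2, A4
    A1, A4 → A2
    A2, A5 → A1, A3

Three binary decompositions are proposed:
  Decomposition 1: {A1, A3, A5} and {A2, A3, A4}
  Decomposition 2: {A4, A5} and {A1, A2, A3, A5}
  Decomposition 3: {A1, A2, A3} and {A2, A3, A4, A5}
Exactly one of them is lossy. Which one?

Decomposition 1: common = {A3}, closure = {A1, A2, A3, A4, A5} → lossless.
Decomposition 2: common = {A5}, closure = {A5} → lossy.
Decomposition 3: common = {A2, A3}, closure = {A1, A2, A3, A4, A5} → lossless.

Decomposition 2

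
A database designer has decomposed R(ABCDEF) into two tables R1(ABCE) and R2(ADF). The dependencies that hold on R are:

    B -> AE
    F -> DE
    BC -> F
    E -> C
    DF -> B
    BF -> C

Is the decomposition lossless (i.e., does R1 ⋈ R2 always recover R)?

Common attributes: R1 ∩ R2 = {A}.
No dependency enlarges {A}, so (A)⁺ = {A}.
The closure contains neither all of R1 = {ABCE} nor all of R2 = {ADF}, so the common attributes are not a superkey of either fragment. The join is lossy.

No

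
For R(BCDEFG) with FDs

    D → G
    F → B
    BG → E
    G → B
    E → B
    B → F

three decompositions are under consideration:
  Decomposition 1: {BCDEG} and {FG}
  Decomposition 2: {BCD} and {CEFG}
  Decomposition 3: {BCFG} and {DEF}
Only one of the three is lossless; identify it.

Decomposition 1

Decomposition 1: common = {G}, closure = {BEFG} → lossless.
Decomposition 2: common = {C}, closure = {C} → lossy.
Decomposition 3: common = {F}, closure = {BF} → lossy.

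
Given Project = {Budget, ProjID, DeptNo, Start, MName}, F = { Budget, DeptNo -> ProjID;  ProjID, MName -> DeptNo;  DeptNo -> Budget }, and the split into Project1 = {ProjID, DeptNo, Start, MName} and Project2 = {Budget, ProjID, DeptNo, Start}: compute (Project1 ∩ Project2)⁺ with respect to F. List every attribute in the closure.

Project1 ∩ Project2 = {ProjID, DeptNo, Start}.
DeptNo → Budget applies, adding Budget
Closure: {Budget, ProjID, DeptNo, Start}.

Budget, ProjID, DeptNo, Start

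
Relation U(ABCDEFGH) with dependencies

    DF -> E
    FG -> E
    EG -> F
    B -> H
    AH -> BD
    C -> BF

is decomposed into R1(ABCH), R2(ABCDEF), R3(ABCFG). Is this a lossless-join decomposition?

Chase test. Columns are ABCDEFGH; row i has aⱼ where attribute j ∈ Ri, else bᵢⱼ.
Initial tableau (one row per fragment):
  row 1: a1 a2 a3 b14 b15 b16 b17 a8
  row 2: a1 a2 a3 a4 a5 a6 b27 b28
  row 3: a1 a2 a3 b34 b35 a6 a7 b38
Rows 1 and 2 agree on B; apply B→H and equate their H entries.
Rows 1 and 3 agree on B; apply B→H and equate their H entries.
Rows 1 and 2 agree on AH; apply AH→BD and equate their BD entries.
Rows 1 and 3 agree on AH; apply AH→BD and equate their BD entries.
Rows 1 and 2 agree on C; apply C→BF and equate their BF entries.
Rows 1 and 2 agree on DF; apply DF→E and equate their E entries.
Rows 1 and 3 agree on DF; apply DF→E and equate their E entries.
Row 3 is now all distinguished symbols — the join is lossless.

Yes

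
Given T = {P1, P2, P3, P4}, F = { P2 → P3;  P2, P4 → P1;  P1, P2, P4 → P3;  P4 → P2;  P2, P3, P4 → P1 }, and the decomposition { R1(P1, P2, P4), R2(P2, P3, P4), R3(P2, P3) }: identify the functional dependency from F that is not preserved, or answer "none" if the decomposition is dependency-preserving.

P2 → P3 lies within R2.
P2, P4 → P1 lies within R1.
P1, P2, P4 → P3: restricted closure across fragments reaches P3.
P4 → P2 lies within R1.
P2, P3, P4 → P1: restricted closure across fragments reaches P1.
Every dependency is enforceable on the fragments, so the decomposition is dependency-preserving.

none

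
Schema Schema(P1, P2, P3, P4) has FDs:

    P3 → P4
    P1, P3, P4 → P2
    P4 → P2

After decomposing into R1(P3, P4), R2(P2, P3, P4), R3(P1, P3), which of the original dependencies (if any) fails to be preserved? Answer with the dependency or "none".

P3 → P4 lies within R1.
P1, P3, P4 → P2: restricted closure across fragments reaches P2.
P4 → P2 lies within R2.
Every dependency is enforceable on the fragments, so the decomposition is dependency-preserving.

none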